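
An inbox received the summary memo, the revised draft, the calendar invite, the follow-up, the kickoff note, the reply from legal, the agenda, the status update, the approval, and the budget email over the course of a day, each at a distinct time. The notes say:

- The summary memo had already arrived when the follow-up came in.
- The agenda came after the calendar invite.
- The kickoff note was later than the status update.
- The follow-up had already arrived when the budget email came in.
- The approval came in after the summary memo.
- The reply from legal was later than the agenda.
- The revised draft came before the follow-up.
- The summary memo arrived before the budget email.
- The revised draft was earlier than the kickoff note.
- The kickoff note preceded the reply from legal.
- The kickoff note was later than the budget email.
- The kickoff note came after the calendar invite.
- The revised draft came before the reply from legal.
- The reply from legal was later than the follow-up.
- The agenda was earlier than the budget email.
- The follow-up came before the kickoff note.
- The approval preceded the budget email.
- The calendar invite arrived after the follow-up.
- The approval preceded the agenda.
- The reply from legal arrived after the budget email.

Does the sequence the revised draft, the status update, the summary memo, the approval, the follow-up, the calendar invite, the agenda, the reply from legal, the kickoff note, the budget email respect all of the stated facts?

no

The constraints require the kickoff note before the reply from legal, but in the proposed sequence the reply from legal appears ahead of the kickoff note. That one violation is enough.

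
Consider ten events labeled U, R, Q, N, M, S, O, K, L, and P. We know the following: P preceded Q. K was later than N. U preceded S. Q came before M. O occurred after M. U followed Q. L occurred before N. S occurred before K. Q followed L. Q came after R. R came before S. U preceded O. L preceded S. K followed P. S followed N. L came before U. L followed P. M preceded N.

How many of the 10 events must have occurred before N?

Directly stated before N: L and M.
P reaches N via P → L → N.
Q reaches N via Q → M → N.
R reaches N via R → Q → M → N.
No chain forces S (or any of the others) ahead of N.
That's L, M, P, Q, and R — 5 in all.

5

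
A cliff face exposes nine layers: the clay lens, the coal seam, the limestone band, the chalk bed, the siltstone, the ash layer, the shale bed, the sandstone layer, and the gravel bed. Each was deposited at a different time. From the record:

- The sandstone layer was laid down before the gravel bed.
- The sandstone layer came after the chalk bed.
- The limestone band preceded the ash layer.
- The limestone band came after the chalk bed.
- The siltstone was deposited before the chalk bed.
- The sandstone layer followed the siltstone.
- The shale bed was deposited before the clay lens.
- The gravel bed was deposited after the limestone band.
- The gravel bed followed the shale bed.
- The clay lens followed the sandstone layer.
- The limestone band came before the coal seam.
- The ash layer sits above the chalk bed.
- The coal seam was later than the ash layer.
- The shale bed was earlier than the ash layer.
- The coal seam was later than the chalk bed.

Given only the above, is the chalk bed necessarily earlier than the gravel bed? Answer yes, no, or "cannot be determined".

yes

Chain the constraints: the chalk bed → the sandstone layer → the gravel bed. Each link is directly stated, so the chalk bed comes before the gravel bed.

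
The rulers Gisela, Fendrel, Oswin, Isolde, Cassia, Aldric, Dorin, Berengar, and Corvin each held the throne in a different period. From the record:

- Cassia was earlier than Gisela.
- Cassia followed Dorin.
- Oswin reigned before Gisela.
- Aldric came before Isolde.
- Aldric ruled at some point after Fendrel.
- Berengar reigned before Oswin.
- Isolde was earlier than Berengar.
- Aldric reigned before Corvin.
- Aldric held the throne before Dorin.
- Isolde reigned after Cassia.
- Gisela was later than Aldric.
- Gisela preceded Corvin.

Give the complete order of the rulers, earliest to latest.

Fendrel, Aldric, Dorin, Cassia, Isolde, Berengar, Oswin, Gisela, Corvin

The constraints fix every adjacent pair, so only one ordering works:
Fendrel → Aldric → Dorin → Cassia → Isolde → Berengar → Oswin → Gisela → Corvin.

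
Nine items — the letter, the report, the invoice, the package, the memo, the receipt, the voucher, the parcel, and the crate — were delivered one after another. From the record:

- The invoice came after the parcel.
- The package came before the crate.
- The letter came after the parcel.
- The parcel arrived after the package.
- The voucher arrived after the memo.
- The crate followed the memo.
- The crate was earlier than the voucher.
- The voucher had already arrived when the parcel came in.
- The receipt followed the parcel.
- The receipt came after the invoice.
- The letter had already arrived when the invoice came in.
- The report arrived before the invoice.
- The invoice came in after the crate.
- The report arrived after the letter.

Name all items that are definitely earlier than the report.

the crate, the letter, the memo, the package, the parcel, the voucher

Directly stated before the report: the letter.
The crate reaches the report via the crate → the voucher → the parcel → the letter → the report.
The memo reaches the report via the memo → the voucher → the parcel → the letter → the report.
The package reaches the report via the package → the parcel → the letter → the report.
Likewise the parcel and the voucher each reach the report by chaining the stated constraints.
No chain forces the invoice (or any of the others) ahead of the report.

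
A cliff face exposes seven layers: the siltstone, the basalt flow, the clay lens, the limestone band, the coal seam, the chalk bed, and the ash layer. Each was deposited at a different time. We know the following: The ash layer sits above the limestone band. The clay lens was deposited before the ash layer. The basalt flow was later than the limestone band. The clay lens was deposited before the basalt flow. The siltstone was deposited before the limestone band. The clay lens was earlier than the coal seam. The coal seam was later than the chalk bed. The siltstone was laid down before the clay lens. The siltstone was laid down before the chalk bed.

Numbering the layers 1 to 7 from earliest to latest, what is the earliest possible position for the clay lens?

The siltstone must come before the clay lens — 1 forced predecessor.
Nothing else is forced ahead of the clay lens, so its earliest slot is position 1 + 1 = 2.

2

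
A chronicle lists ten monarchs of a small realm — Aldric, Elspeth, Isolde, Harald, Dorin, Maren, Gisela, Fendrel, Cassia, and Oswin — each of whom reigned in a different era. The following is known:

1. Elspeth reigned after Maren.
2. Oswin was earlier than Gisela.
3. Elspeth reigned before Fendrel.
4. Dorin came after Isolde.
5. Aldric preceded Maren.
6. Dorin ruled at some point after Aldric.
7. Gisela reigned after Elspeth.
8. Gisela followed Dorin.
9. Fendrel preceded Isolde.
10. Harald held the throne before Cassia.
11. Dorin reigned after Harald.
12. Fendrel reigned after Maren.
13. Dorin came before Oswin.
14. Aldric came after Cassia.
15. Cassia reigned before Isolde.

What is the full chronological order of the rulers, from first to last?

Harald, Cassia, Aldric, Maren, Elspeth, Fendrel, Isolde, Dorin, Oswin, Gisela

The constraints fix every adjacent pair, so only one ordering works:
Harald → Cassia → Aldric → Maren → Elspeth → Fendrel → Isolde → Dorin → Oswin → Gisela.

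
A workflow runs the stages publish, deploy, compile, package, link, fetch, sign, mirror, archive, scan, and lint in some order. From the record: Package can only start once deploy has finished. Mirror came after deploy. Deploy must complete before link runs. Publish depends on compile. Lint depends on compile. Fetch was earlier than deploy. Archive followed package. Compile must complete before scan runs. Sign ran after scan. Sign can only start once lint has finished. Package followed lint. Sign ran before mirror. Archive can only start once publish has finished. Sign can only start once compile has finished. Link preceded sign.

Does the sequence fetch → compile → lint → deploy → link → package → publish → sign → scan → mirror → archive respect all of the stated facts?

no

The constraints require scan before sign, but in the proposed sequence sign appears ahead of scan. That one violation is enough.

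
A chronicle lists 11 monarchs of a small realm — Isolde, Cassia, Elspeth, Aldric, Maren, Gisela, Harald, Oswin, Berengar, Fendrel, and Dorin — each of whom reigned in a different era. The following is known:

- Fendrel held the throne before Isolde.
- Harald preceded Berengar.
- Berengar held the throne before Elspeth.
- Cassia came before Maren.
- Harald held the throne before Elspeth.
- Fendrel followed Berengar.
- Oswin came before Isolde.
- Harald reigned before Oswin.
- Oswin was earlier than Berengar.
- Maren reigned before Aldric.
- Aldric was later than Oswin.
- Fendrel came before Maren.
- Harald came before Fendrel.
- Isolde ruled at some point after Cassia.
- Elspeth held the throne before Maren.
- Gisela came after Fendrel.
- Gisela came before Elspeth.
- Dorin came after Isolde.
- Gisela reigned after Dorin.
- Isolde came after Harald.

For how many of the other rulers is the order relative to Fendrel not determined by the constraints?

Forced before Fendrel: Berengar, Harald, and Oswin; forced after Fendrel: Aldric, Dorin, Elspeth, Gisela, Isolde, and Maren.
That leaves Cassia with no forced order relative to Fendrel — 1.

1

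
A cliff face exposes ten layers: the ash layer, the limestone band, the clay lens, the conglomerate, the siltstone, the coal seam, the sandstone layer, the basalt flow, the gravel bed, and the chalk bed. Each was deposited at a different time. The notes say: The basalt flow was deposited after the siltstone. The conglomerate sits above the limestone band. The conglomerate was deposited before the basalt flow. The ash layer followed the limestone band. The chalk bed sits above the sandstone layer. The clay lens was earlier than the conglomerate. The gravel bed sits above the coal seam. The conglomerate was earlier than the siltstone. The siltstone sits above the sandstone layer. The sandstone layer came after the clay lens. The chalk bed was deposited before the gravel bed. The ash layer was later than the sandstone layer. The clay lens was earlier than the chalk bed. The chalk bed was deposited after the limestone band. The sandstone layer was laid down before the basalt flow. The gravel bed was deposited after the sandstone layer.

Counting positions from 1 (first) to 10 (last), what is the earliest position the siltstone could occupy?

5

The clay lens, the conglomerate, the limestone band, and the sandstone layer must all come before the siltstone — 4 forced predecessors.
Nothing else is forced ahead of the siltstone, so its earliest slot is position 4 + 1 = 5.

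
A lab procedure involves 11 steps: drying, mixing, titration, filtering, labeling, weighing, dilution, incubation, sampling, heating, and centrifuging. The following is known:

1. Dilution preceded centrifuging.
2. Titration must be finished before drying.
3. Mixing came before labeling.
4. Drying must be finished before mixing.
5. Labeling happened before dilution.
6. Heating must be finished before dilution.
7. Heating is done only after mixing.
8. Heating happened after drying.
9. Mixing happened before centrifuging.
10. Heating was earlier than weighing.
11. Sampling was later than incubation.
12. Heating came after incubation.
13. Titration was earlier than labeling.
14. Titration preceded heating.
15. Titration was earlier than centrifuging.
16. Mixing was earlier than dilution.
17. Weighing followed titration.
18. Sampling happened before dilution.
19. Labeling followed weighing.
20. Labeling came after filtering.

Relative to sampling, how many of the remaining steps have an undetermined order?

7

Forced before sampling: incubation; forced after sampling: centrifuging and dilution.
That leaves drying, filtering, heating, labeling, mixing, titration, and weighing with no forced order relative to sampling — 7.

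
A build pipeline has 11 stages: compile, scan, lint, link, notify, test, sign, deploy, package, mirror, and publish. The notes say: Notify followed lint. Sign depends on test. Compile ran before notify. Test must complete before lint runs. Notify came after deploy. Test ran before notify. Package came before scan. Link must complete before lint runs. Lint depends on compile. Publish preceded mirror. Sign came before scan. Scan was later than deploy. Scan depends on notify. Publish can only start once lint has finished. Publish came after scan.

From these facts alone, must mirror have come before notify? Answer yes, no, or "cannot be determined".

Tracing the constraints gives notify → scan → publish → mirror, so notify must come before mirror.
That means mirror cannot be before notify.

no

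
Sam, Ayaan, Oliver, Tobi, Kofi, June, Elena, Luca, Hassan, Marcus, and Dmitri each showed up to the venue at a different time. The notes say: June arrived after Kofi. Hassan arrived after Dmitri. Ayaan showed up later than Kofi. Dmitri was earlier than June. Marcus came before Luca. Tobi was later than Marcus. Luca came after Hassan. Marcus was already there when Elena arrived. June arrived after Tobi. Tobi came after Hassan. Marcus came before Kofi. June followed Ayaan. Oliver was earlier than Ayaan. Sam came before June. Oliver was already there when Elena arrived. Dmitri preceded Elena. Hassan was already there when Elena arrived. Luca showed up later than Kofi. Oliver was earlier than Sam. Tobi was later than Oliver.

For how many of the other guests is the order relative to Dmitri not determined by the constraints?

5

Forced after Dmitri: Elena, Hassan, June, Luca, and Tobi.
That leaves Ayaan, Kofi, Marcus, Oliver, and Sam with no forced order relative to Dmitri — 5.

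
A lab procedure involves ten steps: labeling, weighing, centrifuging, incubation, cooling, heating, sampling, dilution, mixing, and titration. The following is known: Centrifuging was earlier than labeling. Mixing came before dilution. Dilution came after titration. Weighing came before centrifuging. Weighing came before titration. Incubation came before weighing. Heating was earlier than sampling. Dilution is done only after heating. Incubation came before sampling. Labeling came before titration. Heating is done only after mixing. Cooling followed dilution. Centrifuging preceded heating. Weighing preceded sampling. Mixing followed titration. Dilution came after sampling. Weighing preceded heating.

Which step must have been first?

Incubation has a chain of constraints placing it before every other step, so incubation must be first.

incubation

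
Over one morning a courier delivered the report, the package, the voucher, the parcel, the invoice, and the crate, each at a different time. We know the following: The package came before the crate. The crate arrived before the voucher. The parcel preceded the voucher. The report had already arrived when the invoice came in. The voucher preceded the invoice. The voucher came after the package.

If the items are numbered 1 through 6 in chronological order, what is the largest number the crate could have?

The crate must come before the invoice and the voucher — 2 items forced after it.
Everything else can be placed before the crate in some valid order, so the crate can sit as late as position 6 − 2 = 4.

4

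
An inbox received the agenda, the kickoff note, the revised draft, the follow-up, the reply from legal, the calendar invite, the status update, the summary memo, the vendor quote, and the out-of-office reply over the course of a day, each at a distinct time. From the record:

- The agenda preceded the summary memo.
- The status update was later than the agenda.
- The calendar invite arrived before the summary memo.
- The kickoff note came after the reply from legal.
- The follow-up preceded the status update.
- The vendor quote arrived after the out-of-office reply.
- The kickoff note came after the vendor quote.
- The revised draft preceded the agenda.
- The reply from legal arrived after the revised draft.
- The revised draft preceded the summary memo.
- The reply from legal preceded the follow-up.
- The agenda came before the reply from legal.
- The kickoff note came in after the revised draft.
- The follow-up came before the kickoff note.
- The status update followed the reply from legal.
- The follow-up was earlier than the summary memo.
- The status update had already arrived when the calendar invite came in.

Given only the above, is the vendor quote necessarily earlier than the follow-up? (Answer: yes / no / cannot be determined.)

No chain of stated constraints runs from the vendor quote to the follow-up, and none runs from the follow-up to the vendor quote either.
So the relative order of the vendor quote and the follow-up is not fixed by the given facts.

cannot be determined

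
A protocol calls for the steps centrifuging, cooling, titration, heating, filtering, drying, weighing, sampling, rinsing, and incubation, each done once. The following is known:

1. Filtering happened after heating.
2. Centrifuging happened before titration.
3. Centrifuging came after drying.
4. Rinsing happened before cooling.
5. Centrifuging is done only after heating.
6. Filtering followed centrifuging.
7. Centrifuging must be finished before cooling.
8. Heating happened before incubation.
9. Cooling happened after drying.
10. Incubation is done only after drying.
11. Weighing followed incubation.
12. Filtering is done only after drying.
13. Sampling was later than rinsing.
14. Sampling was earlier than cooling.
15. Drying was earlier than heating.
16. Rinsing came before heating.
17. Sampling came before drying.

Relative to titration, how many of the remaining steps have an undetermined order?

4

Forced before titration: centrifuging, drying, heating, rinsing, and sampling.
That leaves cooling, filtering, incubation, and weighing with no forced order relative to titration — 4.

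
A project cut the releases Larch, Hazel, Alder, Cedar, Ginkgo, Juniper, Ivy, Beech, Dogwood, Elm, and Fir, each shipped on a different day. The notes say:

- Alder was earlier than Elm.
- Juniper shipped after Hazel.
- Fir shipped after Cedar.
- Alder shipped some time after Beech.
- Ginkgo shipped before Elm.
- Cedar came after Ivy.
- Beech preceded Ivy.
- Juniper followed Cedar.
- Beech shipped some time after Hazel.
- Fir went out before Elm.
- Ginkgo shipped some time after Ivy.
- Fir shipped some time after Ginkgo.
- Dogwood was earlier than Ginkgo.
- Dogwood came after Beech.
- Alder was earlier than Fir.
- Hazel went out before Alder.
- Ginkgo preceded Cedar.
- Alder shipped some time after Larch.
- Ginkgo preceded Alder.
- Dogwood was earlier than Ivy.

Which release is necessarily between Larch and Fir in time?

Tracing the constraints gives Larch → Alder → Fir, so Alder sits after Larch and before Fir.
No other release is forced both after Larch and before Fir.

Alder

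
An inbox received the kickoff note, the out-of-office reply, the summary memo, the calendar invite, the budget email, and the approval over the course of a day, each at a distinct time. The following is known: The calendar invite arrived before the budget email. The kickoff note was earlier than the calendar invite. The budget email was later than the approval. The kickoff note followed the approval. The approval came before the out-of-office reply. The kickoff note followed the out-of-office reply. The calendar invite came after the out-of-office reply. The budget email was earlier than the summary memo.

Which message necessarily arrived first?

The approval has a chain of constraints placing it before every other message, so the approval must be first.

the approval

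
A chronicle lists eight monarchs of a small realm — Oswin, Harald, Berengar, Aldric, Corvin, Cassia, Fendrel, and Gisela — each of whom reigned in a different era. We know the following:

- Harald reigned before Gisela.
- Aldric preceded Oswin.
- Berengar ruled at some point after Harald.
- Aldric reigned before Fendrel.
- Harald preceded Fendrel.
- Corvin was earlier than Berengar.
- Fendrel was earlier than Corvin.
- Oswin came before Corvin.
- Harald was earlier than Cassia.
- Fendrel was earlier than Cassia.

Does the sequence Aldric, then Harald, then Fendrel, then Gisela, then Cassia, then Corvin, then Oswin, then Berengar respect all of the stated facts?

no

The constraints require Oswin before Corvin, but in the proposed sequence Corvin appears ahead of Oswin. That one violation is enough.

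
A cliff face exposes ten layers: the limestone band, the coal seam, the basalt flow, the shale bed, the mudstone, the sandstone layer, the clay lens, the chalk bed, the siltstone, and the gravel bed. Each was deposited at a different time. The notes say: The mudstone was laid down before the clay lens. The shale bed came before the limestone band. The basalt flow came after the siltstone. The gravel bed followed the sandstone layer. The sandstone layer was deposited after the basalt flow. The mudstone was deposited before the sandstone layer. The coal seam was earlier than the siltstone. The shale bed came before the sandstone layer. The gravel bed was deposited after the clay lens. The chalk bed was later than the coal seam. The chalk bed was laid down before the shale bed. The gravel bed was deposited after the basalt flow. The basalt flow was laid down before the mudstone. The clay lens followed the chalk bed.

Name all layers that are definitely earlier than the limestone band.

Directly stated before the limestone band: the shale bed.
The chalk bed reaches the limestone band via the chalk bed → the shale bed → the limestone band.
The coal seam reaches the limestone band via the coal seam → the chalk bed → the shale bed → the limestone band.

the chalk bed, the coal seam, the shale bed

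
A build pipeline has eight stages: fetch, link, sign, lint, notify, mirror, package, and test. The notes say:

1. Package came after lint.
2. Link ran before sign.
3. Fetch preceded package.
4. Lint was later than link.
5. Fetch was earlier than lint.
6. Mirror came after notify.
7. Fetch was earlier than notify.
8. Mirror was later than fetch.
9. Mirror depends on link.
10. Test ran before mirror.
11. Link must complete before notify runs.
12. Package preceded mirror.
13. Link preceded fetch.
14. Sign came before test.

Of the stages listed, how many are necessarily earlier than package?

3

Directly stated before package: fetch and lint.
Link reaches package via link → lint → package.
No chain forces sign (or any of the others) ahead of package.
That's fetch, link, and lint — 3 in all.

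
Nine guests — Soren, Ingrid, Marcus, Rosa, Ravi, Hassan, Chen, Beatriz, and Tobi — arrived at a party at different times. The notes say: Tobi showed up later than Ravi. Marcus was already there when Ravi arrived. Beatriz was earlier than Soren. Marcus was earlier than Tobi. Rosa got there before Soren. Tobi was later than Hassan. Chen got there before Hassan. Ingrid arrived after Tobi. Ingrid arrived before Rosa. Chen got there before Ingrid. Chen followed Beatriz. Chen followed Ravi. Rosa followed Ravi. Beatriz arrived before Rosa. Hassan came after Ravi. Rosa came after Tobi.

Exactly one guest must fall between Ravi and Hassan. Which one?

Chen

Tracing the constraints gives Ravi → Chen → Hassan, so Chen sits after Ravi and before Hassan.
No other guest is forced both after Ravi and before Hassan.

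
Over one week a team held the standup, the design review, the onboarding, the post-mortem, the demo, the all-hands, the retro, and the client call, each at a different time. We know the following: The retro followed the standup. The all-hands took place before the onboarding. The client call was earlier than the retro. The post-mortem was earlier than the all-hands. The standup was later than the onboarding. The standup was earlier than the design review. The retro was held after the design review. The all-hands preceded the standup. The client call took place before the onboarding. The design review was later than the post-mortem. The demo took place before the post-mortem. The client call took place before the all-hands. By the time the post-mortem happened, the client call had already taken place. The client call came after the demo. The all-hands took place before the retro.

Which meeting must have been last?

Every other meeting has a chain of constraints placing it before the retro, so the retro is last.

the retro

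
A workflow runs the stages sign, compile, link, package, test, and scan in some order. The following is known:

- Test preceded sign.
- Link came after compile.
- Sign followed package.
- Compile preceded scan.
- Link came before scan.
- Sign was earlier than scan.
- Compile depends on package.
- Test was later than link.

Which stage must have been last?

Every other stage has a chain of constraints placing it before scan, so scan is last.

scan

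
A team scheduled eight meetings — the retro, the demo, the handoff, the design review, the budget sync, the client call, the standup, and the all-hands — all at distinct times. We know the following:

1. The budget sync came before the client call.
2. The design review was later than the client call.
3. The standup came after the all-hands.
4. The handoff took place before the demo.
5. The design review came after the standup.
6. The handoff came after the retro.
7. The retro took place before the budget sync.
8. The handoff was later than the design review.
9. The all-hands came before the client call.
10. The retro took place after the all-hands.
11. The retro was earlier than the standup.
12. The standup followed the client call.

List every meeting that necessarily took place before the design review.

the all-hands, the budget sync, the client call, the retro, the standup

Directly stated before the design review: the client call and the standup.
The all-hands reaches the design review via the all-hands → the standup → the design review.
The budget sync reaches the design review via the budget sync → the client call → the design review.
The retro reaches the design review via the retro → the standup → the design review.
No chain forces the demo (or any of the others) ahead of the design review.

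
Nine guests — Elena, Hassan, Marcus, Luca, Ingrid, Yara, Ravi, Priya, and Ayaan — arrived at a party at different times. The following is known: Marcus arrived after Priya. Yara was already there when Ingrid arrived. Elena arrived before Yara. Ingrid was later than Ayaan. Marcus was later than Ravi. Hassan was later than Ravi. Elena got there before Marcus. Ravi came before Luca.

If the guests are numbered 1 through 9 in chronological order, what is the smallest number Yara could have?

2

Elena must come before Yara — 1 forced predecessor.
Nothing else is forced ahead of Yara, so their earliest slot is position 1 + 1 = 2.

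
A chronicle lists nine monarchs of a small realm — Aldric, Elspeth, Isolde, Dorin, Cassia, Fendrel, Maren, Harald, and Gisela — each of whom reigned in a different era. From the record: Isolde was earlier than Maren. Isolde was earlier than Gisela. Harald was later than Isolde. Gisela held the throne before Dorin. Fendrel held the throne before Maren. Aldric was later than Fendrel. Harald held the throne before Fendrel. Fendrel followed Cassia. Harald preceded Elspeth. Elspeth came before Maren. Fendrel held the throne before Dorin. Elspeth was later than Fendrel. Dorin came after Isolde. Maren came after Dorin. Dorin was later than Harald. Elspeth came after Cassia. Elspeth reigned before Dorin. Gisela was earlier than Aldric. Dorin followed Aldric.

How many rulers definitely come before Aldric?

5

Directly stated before Aldric: Fendrel and Gisela.
Cassia reaches Aldric via Cassia → Fendrel → Aldric.
Harald reaches Aldric via Harald → Fendrel → Aldric.
Isolde reaches Aldric via Isolde → Gisela → Aldric.
No chain forces Elspeth (or any of the others) ahead of Aldric.
That's Cassia, Fendrel, Gisela, Harald, and Isolde — 5 in all.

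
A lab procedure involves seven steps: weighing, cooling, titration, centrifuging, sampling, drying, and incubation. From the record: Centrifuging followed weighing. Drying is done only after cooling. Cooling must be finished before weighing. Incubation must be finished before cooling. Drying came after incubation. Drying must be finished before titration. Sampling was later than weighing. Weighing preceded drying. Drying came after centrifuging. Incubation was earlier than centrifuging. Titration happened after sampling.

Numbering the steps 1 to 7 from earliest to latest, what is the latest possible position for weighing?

Weighing must come before centrifuging, drying, sampling, and titration — 4 steps forced after it.
Everything else can be placed before weighing in some valid order, so weighing can sit as late as position 7 − 4 = 3.

3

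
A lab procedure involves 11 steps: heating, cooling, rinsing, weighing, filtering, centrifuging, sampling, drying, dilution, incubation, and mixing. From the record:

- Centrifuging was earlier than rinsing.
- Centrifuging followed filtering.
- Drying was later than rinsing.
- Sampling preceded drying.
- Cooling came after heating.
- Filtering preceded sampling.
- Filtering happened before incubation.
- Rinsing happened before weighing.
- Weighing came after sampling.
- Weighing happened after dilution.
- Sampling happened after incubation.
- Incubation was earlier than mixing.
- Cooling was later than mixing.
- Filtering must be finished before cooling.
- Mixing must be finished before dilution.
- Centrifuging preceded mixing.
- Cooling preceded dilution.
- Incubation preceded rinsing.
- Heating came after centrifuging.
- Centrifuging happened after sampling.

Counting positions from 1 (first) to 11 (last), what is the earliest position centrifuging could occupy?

4

Filtering, incubation, and sampling must all come before centrifuging — 3 forced predecessors.
Nothing else is forced ahead of centrifuging, so its earliest slot is position 3 + 1 = 4.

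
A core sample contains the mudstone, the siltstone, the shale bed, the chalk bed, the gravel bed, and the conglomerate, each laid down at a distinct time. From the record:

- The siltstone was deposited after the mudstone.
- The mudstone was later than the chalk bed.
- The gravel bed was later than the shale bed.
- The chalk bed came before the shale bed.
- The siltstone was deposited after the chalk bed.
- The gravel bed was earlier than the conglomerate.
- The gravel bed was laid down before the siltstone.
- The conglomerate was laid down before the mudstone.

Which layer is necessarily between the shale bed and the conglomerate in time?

the gravel bed

Tracing the constraints gives the shale bed → the gravel bed → the conglomerate, so the gravel bed sits after the shale bed and before the conglomerate.
No other layer is forced both after the shale bed and before the conglomerate.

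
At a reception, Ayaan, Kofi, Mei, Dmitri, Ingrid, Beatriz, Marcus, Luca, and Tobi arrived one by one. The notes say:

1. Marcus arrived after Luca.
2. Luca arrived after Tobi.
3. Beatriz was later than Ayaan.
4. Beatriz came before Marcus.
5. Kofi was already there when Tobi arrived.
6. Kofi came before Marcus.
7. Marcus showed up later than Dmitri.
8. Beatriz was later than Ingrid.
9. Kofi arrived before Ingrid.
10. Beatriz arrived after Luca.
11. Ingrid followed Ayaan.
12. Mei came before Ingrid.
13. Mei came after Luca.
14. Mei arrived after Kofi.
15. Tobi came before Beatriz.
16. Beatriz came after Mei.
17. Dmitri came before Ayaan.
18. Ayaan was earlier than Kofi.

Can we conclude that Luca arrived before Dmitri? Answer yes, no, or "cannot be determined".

Tracing the constraints gives Dmitri → Ayaan → Kofi → Tobi → Luca, so Dmitri must come before Luca.
That means Luca cannot be before Dmitri.

no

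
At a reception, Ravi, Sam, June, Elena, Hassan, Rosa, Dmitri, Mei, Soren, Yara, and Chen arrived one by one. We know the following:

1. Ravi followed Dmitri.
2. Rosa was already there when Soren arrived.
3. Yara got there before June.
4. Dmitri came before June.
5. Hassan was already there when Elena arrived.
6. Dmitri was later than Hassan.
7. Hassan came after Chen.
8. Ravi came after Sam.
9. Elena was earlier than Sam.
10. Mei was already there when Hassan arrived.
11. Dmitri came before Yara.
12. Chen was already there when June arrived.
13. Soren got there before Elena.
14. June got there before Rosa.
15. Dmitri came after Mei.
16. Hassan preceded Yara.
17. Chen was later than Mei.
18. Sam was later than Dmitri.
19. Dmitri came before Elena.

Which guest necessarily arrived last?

Ravi

Every other guest has a chain of constraints placing them before Ravi, so Ravi is last.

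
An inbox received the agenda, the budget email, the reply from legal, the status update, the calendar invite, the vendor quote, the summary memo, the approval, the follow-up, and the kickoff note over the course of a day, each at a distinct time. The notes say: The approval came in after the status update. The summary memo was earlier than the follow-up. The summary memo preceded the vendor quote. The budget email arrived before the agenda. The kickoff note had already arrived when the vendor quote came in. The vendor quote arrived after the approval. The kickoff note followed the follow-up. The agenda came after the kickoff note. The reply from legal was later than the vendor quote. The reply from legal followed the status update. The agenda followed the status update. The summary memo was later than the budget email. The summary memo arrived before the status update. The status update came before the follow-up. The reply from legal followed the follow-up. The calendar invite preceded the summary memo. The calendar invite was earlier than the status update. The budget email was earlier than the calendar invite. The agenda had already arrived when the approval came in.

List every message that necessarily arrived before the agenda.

the budget email, the calendar invite, the follow-up, the kickoff note, the status update, the summary memo

Directly stated before the agenda: the budget email, the kickoff note, and the status update.
The calendar invite reaches the agenda via the calendar invite → the status update → the agenda.
The follow-up reaches the agenda via the follow-up → the kickoff note → the agenda.
The summary memo reaches the agenda via the summary memo → the status update → the agenda.
No chain forces the reply from legal (or any of the others) ahead of the agenda.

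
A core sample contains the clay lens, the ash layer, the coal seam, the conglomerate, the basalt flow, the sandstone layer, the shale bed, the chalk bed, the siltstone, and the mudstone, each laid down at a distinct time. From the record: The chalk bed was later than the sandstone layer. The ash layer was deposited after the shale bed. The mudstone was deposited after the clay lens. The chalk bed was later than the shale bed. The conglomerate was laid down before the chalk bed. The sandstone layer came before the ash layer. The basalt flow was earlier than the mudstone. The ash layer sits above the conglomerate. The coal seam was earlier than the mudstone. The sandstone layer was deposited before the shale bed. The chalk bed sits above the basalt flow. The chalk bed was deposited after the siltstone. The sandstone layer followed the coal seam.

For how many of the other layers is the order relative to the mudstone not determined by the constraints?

6

Forced before the mudstone: the basalt flow, the clay lens, and the coal seam.
That leaves the ash layer, the chalk bed, the conglomerate, the sandstone layer, the shale bed, and the siltstone with no forced order relative to the mudstone — 6.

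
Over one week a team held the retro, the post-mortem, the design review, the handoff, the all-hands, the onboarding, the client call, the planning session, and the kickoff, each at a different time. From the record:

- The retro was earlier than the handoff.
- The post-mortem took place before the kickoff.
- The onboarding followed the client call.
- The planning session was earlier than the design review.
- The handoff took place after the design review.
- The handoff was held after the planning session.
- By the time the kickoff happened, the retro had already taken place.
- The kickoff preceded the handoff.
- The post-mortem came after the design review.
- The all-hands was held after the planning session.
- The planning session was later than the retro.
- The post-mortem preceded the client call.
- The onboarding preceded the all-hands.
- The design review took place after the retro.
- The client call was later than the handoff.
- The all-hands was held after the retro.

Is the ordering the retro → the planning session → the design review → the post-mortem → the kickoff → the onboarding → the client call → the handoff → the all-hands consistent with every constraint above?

no

The constraints require the client call before the onboarding, but in the proposed sequence the onboarding appears ahead of the client call. That one violation is enough.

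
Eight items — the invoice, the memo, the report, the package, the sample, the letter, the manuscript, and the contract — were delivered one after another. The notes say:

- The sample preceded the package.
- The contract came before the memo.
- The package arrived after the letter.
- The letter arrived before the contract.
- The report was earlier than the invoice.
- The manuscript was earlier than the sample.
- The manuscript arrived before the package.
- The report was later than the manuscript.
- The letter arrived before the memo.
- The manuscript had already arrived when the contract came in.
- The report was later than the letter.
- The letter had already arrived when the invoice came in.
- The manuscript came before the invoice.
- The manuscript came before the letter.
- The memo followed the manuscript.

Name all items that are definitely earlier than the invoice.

Directly stated before the invoice: the letter, the manuscript, and the report.

the letter, the manuscript, the report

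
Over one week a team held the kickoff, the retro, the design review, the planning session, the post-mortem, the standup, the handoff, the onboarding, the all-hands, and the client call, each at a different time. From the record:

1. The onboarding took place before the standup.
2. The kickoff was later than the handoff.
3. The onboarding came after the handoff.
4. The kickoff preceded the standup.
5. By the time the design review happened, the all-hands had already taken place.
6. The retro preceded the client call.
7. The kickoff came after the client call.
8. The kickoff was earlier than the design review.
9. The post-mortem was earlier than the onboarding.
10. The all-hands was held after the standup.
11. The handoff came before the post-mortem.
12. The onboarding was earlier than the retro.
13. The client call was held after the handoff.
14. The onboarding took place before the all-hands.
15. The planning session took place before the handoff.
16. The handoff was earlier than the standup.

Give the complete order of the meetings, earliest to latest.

The constraints fix every adjacent pair, so only one ordering works:
the planning session → the handoff → the post-mortem → the onboarding → the retro → the client call → the kickoff → the standup → the all-hands → the design review.

the planning session, the handoff, the post-mortem, the onboarding, the retro, the client call, the kickoff, the standup, the all-hands, the design review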